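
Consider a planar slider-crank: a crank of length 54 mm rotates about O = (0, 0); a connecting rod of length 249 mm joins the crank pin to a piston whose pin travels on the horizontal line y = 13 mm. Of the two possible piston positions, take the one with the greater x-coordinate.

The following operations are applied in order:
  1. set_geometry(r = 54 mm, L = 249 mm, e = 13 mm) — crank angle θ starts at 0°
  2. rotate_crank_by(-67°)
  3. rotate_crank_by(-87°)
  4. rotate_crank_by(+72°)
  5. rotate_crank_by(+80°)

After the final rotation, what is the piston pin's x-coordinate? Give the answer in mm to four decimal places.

302.5218

set_geometry: r = 54 mm, L = 249 mm, e = 13 mm; θ ← 0°
rotate_crank_by(-67°): θ ← 0° -67° = -67°
rotate_crank_by(-87°): θ ← -67° -87° = -154°
rotate_crank_by(+72°): θ ← -154° +72° = -82°
rotate_crank_by(+80°): θ ← -82° +80° = -2°
crank pin P = (r cos θ, r sin θ) = (53.967105, -1.884573)
h = r sin θ − e = -1.884573 − 13 = -14.884573
x = r cos θ + √(L² − h²) = 53.967105 + √(62001.0 − 221.5505) = 53.967105 + 248.554721 = 302.521826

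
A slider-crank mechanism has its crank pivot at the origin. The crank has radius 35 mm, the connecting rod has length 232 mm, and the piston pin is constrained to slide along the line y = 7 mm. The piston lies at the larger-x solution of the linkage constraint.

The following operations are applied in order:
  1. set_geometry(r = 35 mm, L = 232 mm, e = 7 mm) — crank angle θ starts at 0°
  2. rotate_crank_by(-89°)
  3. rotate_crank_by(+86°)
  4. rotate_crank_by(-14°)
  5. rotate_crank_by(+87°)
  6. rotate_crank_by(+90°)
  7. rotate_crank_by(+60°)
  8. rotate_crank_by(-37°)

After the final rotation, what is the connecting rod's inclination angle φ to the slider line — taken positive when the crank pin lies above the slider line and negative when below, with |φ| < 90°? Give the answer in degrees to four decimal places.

-2.1817

set_geometry: r = 35 mm, L = 232 mm, e = 7 mm; θ ← 0°
rotate_crank_by(-89°): θ ← 0° -89° = -89°
rotate_crank_by(+86°): θ ← -89° +86° = -3°
rotate_crank_by(-14°): θ ← -3° -14° = -17°
rotate_crank_by(+87°): θ ← -17° +87° = 70°
rotate_crank_by(+90°): θ ← 70° +90° = 160°
rotate_crank_by(+60°): θ ← 160° +60° = 220°
rotate_crank_by(-37°): θ ← 220° -37° = 183°
crank pin P = (r cos θ, r sin θ) = (-34.952034, -1.831758)
h = r sin θ − e = -1.831758 − 7 = -8.831758
sin φ = h / L = -8.831758 / 232 = -0.03806792
φ = arcsin(-0.03806792) = -2.181659°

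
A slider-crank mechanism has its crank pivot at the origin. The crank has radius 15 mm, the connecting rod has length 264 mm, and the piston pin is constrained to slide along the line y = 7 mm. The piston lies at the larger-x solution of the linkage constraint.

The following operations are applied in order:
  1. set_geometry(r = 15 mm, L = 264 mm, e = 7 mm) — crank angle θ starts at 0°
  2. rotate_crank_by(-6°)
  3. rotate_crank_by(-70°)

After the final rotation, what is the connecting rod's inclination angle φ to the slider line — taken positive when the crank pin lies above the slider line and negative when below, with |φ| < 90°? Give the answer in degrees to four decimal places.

set_geometry: r = 15 mm, L = 264 mm, e = 7 mm; θ ← 0°
rotate_crank_by(-6°): θ ← 0° -6° = -6°
rotate_crank_by(-70°): θ ← -6° -70° = -76°
crank pin P = (r cos θ, r sin θ) = (3.628828, -14.554436)
h = r sin θ − e = -14.554436 − 7 = -21.554436
sin φ = h / L = -21.554436 / 264 = -0.08164559
φ = arcsin(-0.08164559) = -4.683161°

-4.6832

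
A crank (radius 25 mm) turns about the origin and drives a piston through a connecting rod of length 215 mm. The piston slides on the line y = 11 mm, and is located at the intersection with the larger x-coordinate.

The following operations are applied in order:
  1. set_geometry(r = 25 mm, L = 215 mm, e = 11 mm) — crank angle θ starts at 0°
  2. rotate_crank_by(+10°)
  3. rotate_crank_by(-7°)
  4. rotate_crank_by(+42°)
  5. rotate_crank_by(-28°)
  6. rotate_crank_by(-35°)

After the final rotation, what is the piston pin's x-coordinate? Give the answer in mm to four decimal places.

237.9594

set_geometry: r = 25 mm, L = 215 mm, e = 11 mm; θ ← 0°
rotate_crank_by(+10°): θ ← 0° +10° = 10°
rotate_crank_by(-7°): θ ← 10° -7° = 3°
rotate_crank_by(+42°): θ ← 3° +42° = 45°
rotate_crank_by(-28°): θ ← 45° -28° = 17°
rotate_crank_by(-35°): θ ← 17° -35° = -18°
crank pin P = (r cos θ, r sin θ) = (23.776413, -7.725425)
h = r sin θ − e = -7.725425 − 11 = -18.725425
x = r cos θ + √(L² − h²) = 23.776413 + √(46225.0 − 350.6415) = 23.776413 + 214.183002 = 237.959415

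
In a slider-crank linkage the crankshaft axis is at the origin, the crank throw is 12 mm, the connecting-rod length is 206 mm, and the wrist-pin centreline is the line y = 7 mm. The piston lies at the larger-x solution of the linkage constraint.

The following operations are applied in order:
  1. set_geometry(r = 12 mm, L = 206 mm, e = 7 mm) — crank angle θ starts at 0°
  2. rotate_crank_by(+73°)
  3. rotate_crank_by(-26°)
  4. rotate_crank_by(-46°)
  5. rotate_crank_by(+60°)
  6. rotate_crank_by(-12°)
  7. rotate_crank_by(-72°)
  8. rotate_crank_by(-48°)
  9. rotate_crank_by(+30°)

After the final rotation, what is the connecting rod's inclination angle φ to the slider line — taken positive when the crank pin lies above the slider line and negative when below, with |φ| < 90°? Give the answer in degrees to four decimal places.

set_geometry: r = 12 mm, L = 206 mm, e = 7 mm; θ ← 0°
rotate_crank_by(+73°): θ ← 0° +73° = 73°
rotate_crank_by(-26°): θ ← 73° -26° = 47°
rotate_crank_by(-46°): θ ← 47° -46° = 1°
rotate_crank_by(+60°): θ ← 1° +60° = 61°
rotate_crank_by(-12°): θ ← 61° -12° = 49°
rotate_crank_by(-72°): θ ← 49° -72° = -23°
rotate_crank_by(-48°): θ ← -23° -48° = -71°
rotate_crank_by(+30°): θ ← -71° +30° = -41°
crank pin P = (r cos θ, r sin θ) = (9.056515, -7.872708)
h = r sin θ − e = -7.872708 − 7 = -14.872708
sin φ = h / L = -14.872708 / 206 = -0.07219761
φ = arcsin(-0.07219761) = -4.140221°

-4.1402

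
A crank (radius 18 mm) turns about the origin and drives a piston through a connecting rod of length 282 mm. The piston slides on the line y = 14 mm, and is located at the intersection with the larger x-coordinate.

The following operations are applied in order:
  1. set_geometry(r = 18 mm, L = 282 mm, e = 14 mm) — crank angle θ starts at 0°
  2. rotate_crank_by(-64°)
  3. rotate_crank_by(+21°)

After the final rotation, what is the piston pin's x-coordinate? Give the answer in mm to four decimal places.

set_geometry: r = 18 mm, L = 282 mm, e = 14 mm; θ ← 0°
rotate_crank_by(-64°): θ ← 0° -64° = -64°
rotate_crank_by(+21°): θ ← -64° +21° = -43°
crank pin P = (r cos θ, r sin θ) = (13.164367, -12.275970)
h = r sin θ − e = -12.275970 − 14 = -26.275970
x = r cos θ + √(L² − h²) = 13.164367 + √(79524.0 − 690.4266) = 13.164367 + 280.773171 = 293.937537

293.9375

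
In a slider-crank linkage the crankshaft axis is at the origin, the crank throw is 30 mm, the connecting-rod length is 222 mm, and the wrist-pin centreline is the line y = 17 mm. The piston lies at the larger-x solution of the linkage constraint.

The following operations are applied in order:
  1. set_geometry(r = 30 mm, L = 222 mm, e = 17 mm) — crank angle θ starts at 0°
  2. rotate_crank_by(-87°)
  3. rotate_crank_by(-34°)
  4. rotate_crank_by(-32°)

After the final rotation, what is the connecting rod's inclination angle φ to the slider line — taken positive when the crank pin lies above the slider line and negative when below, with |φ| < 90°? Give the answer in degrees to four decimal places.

-7.9279

set_geometry: r = 30 mm, L = 222 mm, e = 17 mm; θ ← 0°
rotate_crank_by(-87°): θ ← 0° -87° = -87°
rotate_crank_by(-34°): θ ← -87° -34° = -121°
rotate_crank_by(-32°): θ ← -121° -32° = -153°
crank pin P = (r cos θ, r sin θ) = (-26.730196, -13.619715)
h = r sin θ − e = -13.619715 − 17 = -30.619715
sin φ = h / L = -30.619715 / 222 = -0.13792664
φ = arcsin(-0.13792664) = -7.927888°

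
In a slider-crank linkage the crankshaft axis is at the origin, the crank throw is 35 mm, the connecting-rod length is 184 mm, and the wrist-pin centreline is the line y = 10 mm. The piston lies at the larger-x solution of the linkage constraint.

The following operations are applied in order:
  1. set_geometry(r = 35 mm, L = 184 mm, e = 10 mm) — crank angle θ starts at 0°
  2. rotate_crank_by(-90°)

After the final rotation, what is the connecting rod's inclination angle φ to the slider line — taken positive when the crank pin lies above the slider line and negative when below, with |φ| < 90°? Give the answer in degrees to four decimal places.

-14.1561

set_geometry: r = 35 mm, L = 184 mm, e = 10 mm; θ ← 0°
rotate_crank_by(-90°): θ ← 0° -90° = -90°
crank pin P = (r cos θ, r sin θ) = (0.000000, -35.000000)
h = r sin θ − e = -35.000000 − 10 = -45.000000
sin φ = h / L = -45.000000 / 184 = -0.24456522
φ = arcsin(-0.24456522) = -14.156141°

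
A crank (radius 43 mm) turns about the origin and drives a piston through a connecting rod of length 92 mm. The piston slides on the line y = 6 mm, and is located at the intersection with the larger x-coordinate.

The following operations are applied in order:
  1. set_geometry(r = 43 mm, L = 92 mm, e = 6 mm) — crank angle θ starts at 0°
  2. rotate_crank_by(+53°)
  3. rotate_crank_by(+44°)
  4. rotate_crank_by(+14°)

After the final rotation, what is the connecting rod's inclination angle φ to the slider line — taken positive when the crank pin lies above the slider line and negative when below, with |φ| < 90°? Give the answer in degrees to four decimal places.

21.7853

set_geometry: r = 43 mm, L = 92 mm, e = 6 mm; θ ← 0°
rotate_crank_by(+53°): θ ← 0° +53° = 53°
rotate_crank_by(+44°): θ ← 53° +44° = 97°
rotate_crank_by(+14°): θ ← 97° +14° = 111°
crank pin P = (r cos θ, r sin θ) = (-15.409822, 40.143958)
h = r sin θ − e = 40.143958 − 6 = 34.143958
sin φ = h / L = 34.143958 / 92 = 0.37112998
φ = arcsin(0.37112998) = 21.785323°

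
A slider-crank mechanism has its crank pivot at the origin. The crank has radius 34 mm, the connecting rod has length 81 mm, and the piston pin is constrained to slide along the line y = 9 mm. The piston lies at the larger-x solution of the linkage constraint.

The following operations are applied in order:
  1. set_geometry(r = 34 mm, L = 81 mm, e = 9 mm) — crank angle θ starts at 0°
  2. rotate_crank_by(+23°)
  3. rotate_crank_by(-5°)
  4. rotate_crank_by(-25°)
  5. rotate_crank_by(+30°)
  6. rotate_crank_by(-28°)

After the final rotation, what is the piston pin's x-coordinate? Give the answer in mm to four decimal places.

113.9823

set_geometry: r = 34 mm, L = 81 mm, e = 9 mm; θ ← 0°
rotate_crank_by(+23°): θ ← 0° +23° = 23°
rotate_crank_by(-5°): θ ← 23° -5° = 18°
rotate_crank_by(-25°): θ ← 18° -25° = -7°
rotate_crank_by(+30°): θ ← -7° +30° = 23°
rotate_crank_by(-28°): θ ← 23° -28° = -5°
crank pin P = (r cos θ, r sin θ) = (33.870620, -2.963295)
h = r sin θ − e = -2.963295 − 9 = -11.963295
x = r cos θ + √(L² − h²) = 33.870620 + √(6561.0 − 143.1204) = 33.870620 + 80.111669 = 113.982289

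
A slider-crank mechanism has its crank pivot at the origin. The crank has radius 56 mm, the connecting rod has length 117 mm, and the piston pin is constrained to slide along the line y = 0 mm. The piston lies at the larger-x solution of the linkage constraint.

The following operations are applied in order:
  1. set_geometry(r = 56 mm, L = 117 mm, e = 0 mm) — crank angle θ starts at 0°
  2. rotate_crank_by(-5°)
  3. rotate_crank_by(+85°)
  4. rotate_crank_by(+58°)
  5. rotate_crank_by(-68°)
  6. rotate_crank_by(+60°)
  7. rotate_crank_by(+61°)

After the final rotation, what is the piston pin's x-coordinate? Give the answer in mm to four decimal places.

set_geometry: r = 56 mm, L = 117 mm, e = 0 mm; θ ← 0°
rotate_crank_by(-5°): θ ← 0° -5° = -5°
rotate_crank_by(+85°): θ ← -5° +85° = 80°
rotate_crank_by(+58°): θ ← 80° +58° = 138°
rotate_crank_by(-68°): θ ← 138° -68° = 70°
rotate_crank_by(+60°): θ ← 70° +60° = 130°
rotate_crank_by(+61°): θ ← 130° +61° = 191°
crank pin P = (r cos θ, r sin θ) = (-54.971122, -10.685304)
h = r sin θ − e = -10.685304 − 0 = -10.685304
x = r cos θ + √(L² − h²) = -54.971122 + √(13689.0 − 114.1757) = -54.971122 + 116.511048 = 61.539926

61.5399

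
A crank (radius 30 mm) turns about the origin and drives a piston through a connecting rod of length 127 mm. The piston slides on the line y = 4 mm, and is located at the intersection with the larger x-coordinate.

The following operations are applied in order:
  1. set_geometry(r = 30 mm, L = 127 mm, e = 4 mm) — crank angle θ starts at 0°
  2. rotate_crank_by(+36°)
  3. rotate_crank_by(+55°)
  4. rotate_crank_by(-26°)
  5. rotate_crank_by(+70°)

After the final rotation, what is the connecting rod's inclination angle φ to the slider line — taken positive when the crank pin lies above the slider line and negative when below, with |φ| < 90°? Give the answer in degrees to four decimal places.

7.7897

set_geometry: r = 30 mm, L = 127 mm, e = 4 mm; θ ← 0°
rotate_crank_by(+36°): θ ← 0° +36° = 36°
rotate_crank_by(+55°): θ ← 36° +55° = 91°
rotate_crank_by(-26°): θ ← 91° -26° = 65°
rotate_crank_by(+70°): θ ← 65° +70° = 135°
crank pin P = (r cos θ, r sin θ) = (-21.213203, 21.213203)
h = r sin θ − e = 21.213203 − 4 = 17.213203
sin φ = h / L = 17.213203 / 127 = 0.13553703
φ = arcsin(0.13553703) = 7.789675°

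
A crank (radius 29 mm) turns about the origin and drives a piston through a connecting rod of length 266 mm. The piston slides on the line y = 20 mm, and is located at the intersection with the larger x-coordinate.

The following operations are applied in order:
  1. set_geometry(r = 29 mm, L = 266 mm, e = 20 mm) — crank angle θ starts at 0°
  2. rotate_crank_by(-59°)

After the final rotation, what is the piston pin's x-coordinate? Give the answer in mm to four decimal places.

set_geometry: r = 29 mm, L = 266 mm, e = 20 mm; θ ← 0°
rotate_crank_by(-59°): θ ← 0° -59° = -59°
crank pin P = (r cos θ, r sin θ) = (14.936104, -24.857852)
h = r sin θ − e = -24.857852 − 20 = -44.857852
x = r cos θ + √(L² − h²) = 14.936104 + √(70756.0 − 2012.2269) = 14.936104 + 262.190338 = 277.126442

277.1264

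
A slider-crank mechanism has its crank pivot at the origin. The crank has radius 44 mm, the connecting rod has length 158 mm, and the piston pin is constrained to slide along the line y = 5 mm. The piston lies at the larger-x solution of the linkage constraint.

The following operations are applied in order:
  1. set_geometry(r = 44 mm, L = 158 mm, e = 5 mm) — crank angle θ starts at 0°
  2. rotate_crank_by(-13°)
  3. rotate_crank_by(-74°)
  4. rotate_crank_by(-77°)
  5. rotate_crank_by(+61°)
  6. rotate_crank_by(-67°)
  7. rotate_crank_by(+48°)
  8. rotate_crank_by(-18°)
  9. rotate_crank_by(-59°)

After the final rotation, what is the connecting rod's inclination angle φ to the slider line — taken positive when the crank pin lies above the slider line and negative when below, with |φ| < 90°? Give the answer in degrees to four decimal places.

set_geometry: r = 44 mm, L = 158 mm, e = 5 mm; θ ← 0°
rotate_crank_by(-13°): θ ← 0° -13° = -13°
rotate_crank_by(-74°): θ ← -13° -74° = -87°
rotate_crank_by(-77°): θ ← -87° -77° = -164°
rotate_crank_by(+61°): θ ← -164° +61° = -103°
rotate_crank_by(-67°): θ ← -103° -67° = -170°
rotate_crank_by(+48°): θ ← -170° +48° = -122°
rotate_crank_by(-18°): θ ← -122° -18° = -140°
rotate_crank_by(-59°): θ ← -140° -59° = -199°
crank pin P = (r cos θ, r sin θ) = (-41.602817, 14.324999)
h = r sin θ − e = 14.324999 − 5 = 9.324999
sin φ = h / L = 9.324999 / 158 = 0.05901898
φ = arcsin(0.05901898) = 3.383505°

3.3835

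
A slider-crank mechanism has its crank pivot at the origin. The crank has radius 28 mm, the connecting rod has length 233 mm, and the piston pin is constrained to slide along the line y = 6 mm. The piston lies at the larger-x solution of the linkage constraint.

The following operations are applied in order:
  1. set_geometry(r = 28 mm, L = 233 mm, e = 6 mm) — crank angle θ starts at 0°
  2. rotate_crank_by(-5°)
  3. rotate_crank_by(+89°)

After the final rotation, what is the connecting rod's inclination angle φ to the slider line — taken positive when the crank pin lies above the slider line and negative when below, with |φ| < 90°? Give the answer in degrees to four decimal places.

5.3801

set_geometry: r = 28 mm, L = 233 mm, e = 6 mm; θ ← 0°
rotate_crank_by(-5°): θ ← 0° -5° = -5°
rotate_crank_by(+89°): θ ← -5° +89° = 84°
crank pin P = (r cos θ, r sin θ) = (2.926797, 27.846613)
h = r sin θ − e = 27.846613 − 6 = 21.846613
sin φ = h / L = 21.846613 / 233 = 0.09376229
φ = arcsin(0.09376229) = 5.380086°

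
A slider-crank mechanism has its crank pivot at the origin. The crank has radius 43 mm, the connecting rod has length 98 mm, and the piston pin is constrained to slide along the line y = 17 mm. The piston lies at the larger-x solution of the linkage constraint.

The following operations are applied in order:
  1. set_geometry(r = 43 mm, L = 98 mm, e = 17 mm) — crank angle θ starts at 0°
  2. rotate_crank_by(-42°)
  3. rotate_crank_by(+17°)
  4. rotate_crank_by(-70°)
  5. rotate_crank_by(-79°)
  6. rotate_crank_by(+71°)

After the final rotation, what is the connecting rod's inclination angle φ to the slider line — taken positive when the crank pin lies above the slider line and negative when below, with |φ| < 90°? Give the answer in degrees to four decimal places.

-36.9415

set_geometry: r = 43 mm, L = 98 mm, e = 17 mm; θ ← 0°
rotate_crank_by(-42°): θ ← 0° -42° = -42°
rotate_crank_by(+17°): θ ← -42° +17° = -25°
rotate_crank_by(-70°): θ ← -25° -70° = -95°
rotate_crank_by(-79°): θ ← -95° -79° = -174°
rotate_crank_by(+71°): θ ← -174° +71° = -103°
crank pin P = (r cos θ, r sin θ) = (-9.672895, -41.897913)
h = r sin θ − e = -41.897913 − 17 = -58.897913
sin φ = h / L = -58.897913 / 98 = -0.60099911
φ = arcsin(-0.60099911) = -36.941487°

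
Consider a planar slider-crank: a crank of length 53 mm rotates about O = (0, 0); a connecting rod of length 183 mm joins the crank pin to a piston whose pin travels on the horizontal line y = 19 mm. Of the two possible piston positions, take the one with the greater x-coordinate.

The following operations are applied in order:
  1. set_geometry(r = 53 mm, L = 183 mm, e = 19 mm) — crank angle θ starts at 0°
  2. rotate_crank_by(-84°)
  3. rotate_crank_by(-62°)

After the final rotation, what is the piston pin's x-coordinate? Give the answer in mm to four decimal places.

set_geometry: r = 53 mm, L = 183 mm, e = 19 mm; θ ← 0°
rotate_crank_by(-84°): θ ← 0° -84° = -84°
rotate_crank_by(-62°): θ ← -84° -62° = -146°
crank pin P = (r cos θ, r sin θ) = (-43.938991, -29.637224)
h = r sin θ − e = -29.637224 − 19 = -48.637224
x = r cos θ + √(L² − h²) = -43.938991 + √(33489.0 − 2365.5795) = -43.938991 + 176.418311 = 132.479320

132.4793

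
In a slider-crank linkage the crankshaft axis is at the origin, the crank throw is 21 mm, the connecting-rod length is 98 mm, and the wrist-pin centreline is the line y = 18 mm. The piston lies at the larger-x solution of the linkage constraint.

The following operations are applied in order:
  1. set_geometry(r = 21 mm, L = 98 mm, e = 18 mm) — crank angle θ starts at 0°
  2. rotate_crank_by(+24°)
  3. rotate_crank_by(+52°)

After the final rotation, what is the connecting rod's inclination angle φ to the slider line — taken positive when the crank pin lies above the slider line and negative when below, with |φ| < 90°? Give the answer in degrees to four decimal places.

1.3894

set_geometry: r = 21 mm, L = 98 mm, e = 18 mm; θ ← 0°
rotate_crank_by(+24°): θ ← 0° +24° = 24°
rotate_crank_by(+52°): θ ← 24° +52° = 76°
crank pin P = (r cos θ, r sin θ) = (5.080360, 20.376210)
h = r sin θ − e = 20.376210 − 18 = 2.376210
sin φ = h / L = 2.376210 / 98 = 0.02424704
φ = arcsin(0.02424704) = 1.389389°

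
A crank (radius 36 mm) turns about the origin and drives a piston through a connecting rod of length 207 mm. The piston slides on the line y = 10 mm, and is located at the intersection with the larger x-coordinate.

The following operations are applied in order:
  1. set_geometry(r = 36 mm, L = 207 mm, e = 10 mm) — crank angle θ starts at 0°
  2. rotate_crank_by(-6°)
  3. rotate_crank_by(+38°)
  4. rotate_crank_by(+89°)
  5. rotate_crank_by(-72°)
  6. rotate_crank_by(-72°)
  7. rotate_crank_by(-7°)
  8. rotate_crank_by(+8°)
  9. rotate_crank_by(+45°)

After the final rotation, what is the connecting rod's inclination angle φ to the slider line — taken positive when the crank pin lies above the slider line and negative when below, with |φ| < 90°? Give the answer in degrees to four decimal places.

1.1256

set_geometry: r = 36 mm, L = 207 mm, e = 10 mm; θ ← 0°
rotate_crank_by(-6°): θ ← 0° -6° = -6°
rotate_crank_by(+38°): θ ← -6° +38° = 32°
rotate_crank_by(+89°): θ ← 32° +89° = 121°
rotate_crank_by(-72°): θ ← 121° -72° = 49°
rotate_crank_by(-72°): θ ← 49° -72° = -23°
rotate_crank_by(-7°): θ ← -23° -7° = -30°
rotate_crank_by(+8°): θ ← -30° +8° = -22°
rotate_crank_by(+45°): θ ← -22° +45° = 23°
crank pin P = (r cos θ, r sin θ) = (33.138175, 14.066321)
h = r sin θ − e = 14.066321 − 10 = 4.066321
sin φ = h / L = 4.066321 / 207 = 0.01964406
φ = arcsin(0.01964406) = 1.125594°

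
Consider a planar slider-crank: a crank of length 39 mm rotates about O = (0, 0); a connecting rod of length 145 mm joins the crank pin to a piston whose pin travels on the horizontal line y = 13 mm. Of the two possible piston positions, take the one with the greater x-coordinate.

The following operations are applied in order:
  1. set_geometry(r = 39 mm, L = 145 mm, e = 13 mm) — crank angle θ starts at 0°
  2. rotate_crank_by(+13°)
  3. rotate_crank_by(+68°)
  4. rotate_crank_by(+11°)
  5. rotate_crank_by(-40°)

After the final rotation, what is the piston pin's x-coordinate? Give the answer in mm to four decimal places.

167.9224

set_geometry: r = 39 mm, L = 145 mm, e = 13 mm; θ ← 0°
rotate_crank_by(+13°): θ ← 0° +13° = 13°
rotate_crank_by(+68°): θ ← 13° +68° = 81°
rotate_crank_by(+11°): θ ← 81° +11° = 92°
rotate_crank_by(-40°): θ ← 92° -40° = 52°
crank pin P = (r cos θ, r sin θ) = (24.010798, 30.732419)
h = r sin θ − e = 30.732419 − 13 = 17.732419
x = r cos θ + √(L² − h²) = 24.010798 + √(21025.0 − 314.4387) = 24.010798 + 143.911644 = 167.922442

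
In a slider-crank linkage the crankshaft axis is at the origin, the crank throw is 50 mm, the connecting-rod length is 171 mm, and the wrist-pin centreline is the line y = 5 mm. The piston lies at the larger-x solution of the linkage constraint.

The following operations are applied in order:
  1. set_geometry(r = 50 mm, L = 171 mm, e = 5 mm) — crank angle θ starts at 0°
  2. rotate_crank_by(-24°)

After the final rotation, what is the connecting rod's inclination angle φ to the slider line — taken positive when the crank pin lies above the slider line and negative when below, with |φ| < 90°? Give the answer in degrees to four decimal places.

-8.5208

set_geometry: r = 50 mm, L = 171 mm, e = 5 mm; θ ← 0°
rotate_crank_by(-24°): θ ← 0° -24° = -24°
crank pin P = (r cos θ, r sin θ) = (45.677273, -20.336832)
h = r sin θ − e = -20.336832 − 5 = -25.336832
sin φ = h / L = -25.336832 / 171 = -0.14816861
φ = arcsin(-0.14816861) = -8.520810°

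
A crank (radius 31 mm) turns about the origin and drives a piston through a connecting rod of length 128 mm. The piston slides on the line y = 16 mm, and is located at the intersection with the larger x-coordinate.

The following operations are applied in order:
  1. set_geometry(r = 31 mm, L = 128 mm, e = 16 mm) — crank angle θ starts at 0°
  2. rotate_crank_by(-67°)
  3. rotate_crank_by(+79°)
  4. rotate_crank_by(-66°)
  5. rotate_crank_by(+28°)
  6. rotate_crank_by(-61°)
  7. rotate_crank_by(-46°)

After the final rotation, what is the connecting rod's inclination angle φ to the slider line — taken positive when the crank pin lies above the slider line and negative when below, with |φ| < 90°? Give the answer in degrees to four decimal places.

set_geometry: r = 31 mm, L = 128 mm, e = 16 mm; θ ← 0°
rotate_crank_by(-67°): θ ← 0° -67° = -67°
rotate_crank_by(+79°): θ ← -67° +79° = 12°
rotate_crank_by(-66°): θ ← 12° -66° = -54°
rotate_crank_by(+28°): θ ← -54° +28° = -26°
rotate_crank_by(-61°): θ ← -26° -61° = -87°
rotate_crank_by(-46°): θ ← -87° -46° = -133°
crank pin P = (r cos θ, r sin θ) = (-21.141949, -22.671965)
h = r sin θ − e = -22.671965 − 16 = -38.671965
sin φ = h / L = -38.671965 / 128 = -0.30212472
φ = arcsin(-0.30212472) = -17.585264°

-17.5853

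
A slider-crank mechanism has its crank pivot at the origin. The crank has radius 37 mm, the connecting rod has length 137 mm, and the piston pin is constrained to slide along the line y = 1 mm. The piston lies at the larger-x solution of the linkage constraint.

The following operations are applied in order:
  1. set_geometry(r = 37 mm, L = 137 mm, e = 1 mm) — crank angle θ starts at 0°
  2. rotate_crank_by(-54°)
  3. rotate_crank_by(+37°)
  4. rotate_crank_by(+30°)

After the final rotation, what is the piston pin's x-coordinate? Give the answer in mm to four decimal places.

set_geometry: r = 37 mm, L = 137 mm, e = 1 mm; θ ← 0°
rotate_crank_by(-54°): θ ← 0° -54° = -54°
rotate_crank_by(+37°): θ ← -54° +37° = -17°
rotate_crank_by(+30°): θ ← -17° +30° = 13°
crank pin P = (r cos θ, r sin θ) = (36.051692, 8.323189)
h = r sin θ − e = 8.323189 − 1 = 7.323189
x = r cos θ + √(L² − h²) = 36.051692 + √(18769.0 − 53.6291) = 36.051692 + 136.804133 = 172.855826

172.8558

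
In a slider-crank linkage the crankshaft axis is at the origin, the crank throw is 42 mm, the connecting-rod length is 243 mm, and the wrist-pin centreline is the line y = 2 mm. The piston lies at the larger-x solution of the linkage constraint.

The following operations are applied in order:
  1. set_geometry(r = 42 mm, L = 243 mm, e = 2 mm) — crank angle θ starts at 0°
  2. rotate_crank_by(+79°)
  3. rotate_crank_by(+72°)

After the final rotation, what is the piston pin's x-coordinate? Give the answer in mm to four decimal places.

205.5712

set_geometry: r = 42 mm, L = 243 mm, e = 2 mm; θ ← 0°
rotate_crank_by(+79°): θ ← 0° +79° = 79°
rotate_crank_by(+72°): θ ← 79° +72° = 151°
crank pin P = (r cos θ, r sin θ) = (-36.734028, 20.362004)
h = r sin θ − e = 20.362004 − 2 = 18.362004
x = r cos θ + √(L² − h²) = -36.734028 + √(59049.0 − 337.1632) = -36.734028 + 242.305255 = 205.571228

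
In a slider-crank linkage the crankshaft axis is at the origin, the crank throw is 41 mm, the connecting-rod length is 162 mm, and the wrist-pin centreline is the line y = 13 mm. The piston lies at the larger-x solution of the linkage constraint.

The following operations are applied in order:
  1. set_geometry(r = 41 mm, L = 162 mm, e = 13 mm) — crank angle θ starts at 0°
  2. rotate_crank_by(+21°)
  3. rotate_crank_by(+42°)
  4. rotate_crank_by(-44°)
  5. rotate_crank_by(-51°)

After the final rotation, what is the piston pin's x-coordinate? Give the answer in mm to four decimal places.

193.0042

set_geometry: r = 41 mm, L = 162 mm, e = 13 mm; θ ← 0°
rotate_crank_by(+21°): θ ← 0° +21° = 21°
rotate_crank_by(+42°): θ ← 21° +42° = 63°
rotate_crank_by(-44°): θ ← 63° -44° = 19°
rotate_crank_by(-51°): θ ← 19° -51° = -32°
crank pin P = (r cos θ, r sin θ) = (34.769972, -21.726690)
h = r sin θ − e = -21.726690 − 13 = -34.726690
x = r cos θ + √(L² − h²) = 34.769972 + √(26244.0 − 1205.9430) = 34.769972 + 158.234184 = 193.004156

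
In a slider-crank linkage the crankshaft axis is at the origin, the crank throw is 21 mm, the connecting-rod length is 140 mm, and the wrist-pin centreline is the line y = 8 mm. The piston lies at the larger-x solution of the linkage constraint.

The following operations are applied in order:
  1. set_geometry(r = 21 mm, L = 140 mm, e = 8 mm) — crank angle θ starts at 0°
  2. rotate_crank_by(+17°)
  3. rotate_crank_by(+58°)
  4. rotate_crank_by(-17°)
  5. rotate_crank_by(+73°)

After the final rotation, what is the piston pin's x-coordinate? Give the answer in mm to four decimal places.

set_geometry: r = 21 mm, L = 140 mm, e = 8 mm; θ ← 0°
rotate_crank_by(+17°): θ ← 0° +17° = 17°
rotate_crank_by(+58°): θ ← 17° +58° = 75°
rotate_crank_by(-17°): θ ← 75° -17° = 58°
rotate_crank_by(+73°): θ ← 58° +73° = 131°
crank pin P = (r cos θ, r sin θ) = (-13.777240, 15.848901)
h = r sin θ − e = 15.848901 − 8 = 7.848901
x = r cos θ + √(L² − h²) = -13.777240 + √(19600.0 − 61.6052) = -13.777240 + 139.779808 = 126.002568

126.0026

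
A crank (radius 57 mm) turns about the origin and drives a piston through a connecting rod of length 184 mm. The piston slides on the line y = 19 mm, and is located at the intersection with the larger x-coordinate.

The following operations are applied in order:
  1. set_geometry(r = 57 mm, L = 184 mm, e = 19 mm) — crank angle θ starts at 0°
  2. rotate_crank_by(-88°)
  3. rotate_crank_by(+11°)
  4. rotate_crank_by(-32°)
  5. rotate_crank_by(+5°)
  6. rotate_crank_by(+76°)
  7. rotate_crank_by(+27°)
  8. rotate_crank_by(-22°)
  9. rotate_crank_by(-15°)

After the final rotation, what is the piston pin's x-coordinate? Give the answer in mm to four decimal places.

220.7858

set_geometry: r = 57 mm, L = 184 mm, e = 19 mm; θ ← 0°
rotate_crank_by(-88°): θ ← 0° -88° = -88°
rotate_crank_by(+11°): θ ← -88° +11° = -77°
rotate_crank_by(-32°): θ ← -77° -32° = -109°
rotate_crank_by(+5°): θ ← -109° +5° = -104°
rotate_crank_by(+76°): θ ← -104° +76° = -28°
rotate_crank_by(+27°): θ ← -28° +27° = -1°
rotate_crank_by(-22°): θ ← -1° -22° = -23°
rotate_crank_by(-15°): θ ← -23° -15° = -38°
crank pin P = (r cos θ, r sin θ) = (44.916613, -35.092704)
h = r sin θ − e = -35.092704 − 19 = -54.092704
x = r cos θ + √(L² − h²) = 44.916613 + √(33856.0 − 2926.0206) = 44.916613 + 175.869211 = 220.785824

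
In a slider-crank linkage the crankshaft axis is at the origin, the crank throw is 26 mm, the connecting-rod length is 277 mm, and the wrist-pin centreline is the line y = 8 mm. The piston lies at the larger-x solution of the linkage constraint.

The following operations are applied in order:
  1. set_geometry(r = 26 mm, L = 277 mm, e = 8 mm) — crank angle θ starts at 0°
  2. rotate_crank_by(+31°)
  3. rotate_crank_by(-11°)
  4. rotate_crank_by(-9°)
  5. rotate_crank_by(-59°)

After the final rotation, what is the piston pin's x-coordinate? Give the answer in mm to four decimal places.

set_geometry: r = 26 mm, L = 277 mm, e = 8 mm; θ ← 0°
rotate_crank_by(+31°): θ ← 0° +31° = 31°
rotate_crank_by(-11°): θ ← 31° -11° = 20°
rotate_crank_by(-9°): θ ← 20° -9° = 11°
rotate_crank_by(-59°): θ ← 11° -59° = -48°
crank pin P = (r cos θ, r sin θ) = (17.397396, -19.321765)
h = r sin θ − e = -19.321765 − 8 = -27.321765
x = r cos θ + √(L² − h²) = 17.397396 + √(76729.0 − 746.4789) = 17.397396 + 275.649272 = 293.046668

293.0467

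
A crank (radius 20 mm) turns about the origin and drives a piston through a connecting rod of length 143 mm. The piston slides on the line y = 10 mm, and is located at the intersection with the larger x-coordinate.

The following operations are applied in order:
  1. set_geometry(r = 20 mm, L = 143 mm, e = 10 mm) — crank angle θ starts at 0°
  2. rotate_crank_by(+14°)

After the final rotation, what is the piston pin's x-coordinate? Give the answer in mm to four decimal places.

set_geometry: r = 20 mm, L = 143 mm, e = 10 mm; θ ← 0°
rotate_crank_by(+14°): θ ← 0° +14° = 14°
crank pin P = (r cos θ, r sin θ) = (19.405915, 4.838438)
h = r sin θ − e = 4.838438 − 10 = -5.161562
x = r cos θ + √(L² − h²) = 19.405915 + √(20449.0 − 26.6417) = 19.405915 + 142.906817 = 162.312731

162.3127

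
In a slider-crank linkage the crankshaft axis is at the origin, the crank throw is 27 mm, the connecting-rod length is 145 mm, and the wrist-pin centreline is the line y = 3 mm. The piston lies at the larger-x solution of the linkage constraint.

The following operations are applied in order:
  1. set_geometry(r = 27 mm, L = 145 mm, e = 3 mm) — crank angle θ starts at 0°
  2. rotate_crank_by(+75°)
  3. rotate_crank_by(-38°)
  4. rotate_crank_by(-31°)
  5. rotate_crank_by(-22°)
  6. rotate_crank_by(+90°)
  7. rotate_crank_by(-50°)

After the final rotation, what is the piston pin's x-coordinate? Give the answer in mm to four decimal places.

set_geometry: r = 27 mm, L = 145 mm, e = 3 mm; θ ← 0°
rotate_crank_by(+75°): θ ← 0° +75° = 75°
rotate_crank_by(-38°): θ ← 75° -38° = 37°
rotate_crank_by(-31°): θ ← 37° -31° = 6°
rotate_crank_by(-22°): θ ← 6° -22° = -16°
rotate_crank_by(+90°): θ ← -16° +90° = 74°
rotate_crank_by(-50°): θ ← 74° -50° = 24°
crank pin P = (r cos θ, r sin θ) = (24.665727, 10.981889)
h = r sin θ − e = 10.981889 − 3 = 7.981889
x = r cos θ + √(L² − h²) = 24.665727 + √(21025.0 − 63.7106) = 24.665727 + 144.780142 = 169.445869

169.4459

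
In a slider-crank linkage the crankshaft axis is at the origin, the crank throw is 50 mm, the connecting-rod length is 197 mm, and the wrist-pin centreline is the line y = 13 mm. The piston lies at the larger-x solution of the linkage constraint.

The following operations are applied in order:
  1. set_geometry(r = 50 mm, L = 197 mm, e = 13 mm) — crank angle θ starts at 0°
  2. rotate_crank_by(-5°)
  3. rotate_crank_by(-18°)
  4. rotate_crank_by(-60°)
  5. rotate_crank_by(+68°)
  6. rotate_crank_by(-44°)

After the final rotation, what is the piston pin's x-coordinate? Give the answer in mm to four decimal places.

set_geometry: r = 50 mm, L = 197 mm, e = 13 mm; θ ← 0°
rotate_crank_by(-5°): θ ← 0° -5° = -5°
rotate_crank_by(-18°): θ ← -5° -18° = -23°
rotate_crank_by(-60°): θ ← -23° -60° = -83°
rotate_crank_by(+68°): θ ← -83° +68° = -15°
rotate_crank_by(-44°): θ ← -15° -44° = -59°
crank pin P = (r cos θ, r sin θ) = (25.751904, -42.858365)
h = r sin θ − e = -42.858365 − 13 = -55.858365
x = r cos θ + √(L² − h²) = 25.751904 + √(38809.0 − 3120.1569) = 25.751904 + 188.914910 = 214.666813

214.6668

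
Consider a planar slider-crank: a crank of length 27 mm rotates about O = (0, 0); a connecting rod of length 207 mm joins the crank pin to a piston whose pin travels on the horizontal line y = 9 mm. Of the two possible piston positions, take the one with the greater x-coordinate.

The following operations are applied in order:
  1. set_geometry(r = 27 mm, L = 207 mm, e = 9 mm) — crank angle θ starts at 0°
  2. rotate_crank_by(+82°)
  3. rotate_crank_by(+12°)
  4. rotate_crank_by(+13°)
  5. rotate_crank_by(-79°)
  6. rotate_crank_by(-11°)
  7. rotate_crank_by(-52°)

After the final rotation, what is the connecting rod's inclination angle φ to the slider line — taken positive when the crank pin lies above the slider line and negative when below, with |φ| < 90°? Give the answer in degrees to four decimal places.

-6.7936

set_geometry: r = 27 mm, L = 207 mm, e = 9 mm; θ ← 0°
rotate_crank_by(+82°): θ ← 0° +82° = 82°
rotate_crank_by(+12°): θ ← 82° +12° = 94°
rotate_crank_by(+13°): θ ← 94° +13° = 107°
rotate_crank_by(-79°): θ ← 107° -79° = 28°
rotate_crank_by(-11°): θ ← 28° -11° = 17°
rotate_crank_by(-52°): θ ← 17° -52° = -35°
crank pin P = (r cos θ, r sin θ) = (22.117105, -15.486564)
h = r sin θ − e = -15.486564 − 9 = -24.486564
sin φ = h / L = -24.486564 / 207 = -0.11829258
φ = arcsin(-0.11829258) = -6.793573°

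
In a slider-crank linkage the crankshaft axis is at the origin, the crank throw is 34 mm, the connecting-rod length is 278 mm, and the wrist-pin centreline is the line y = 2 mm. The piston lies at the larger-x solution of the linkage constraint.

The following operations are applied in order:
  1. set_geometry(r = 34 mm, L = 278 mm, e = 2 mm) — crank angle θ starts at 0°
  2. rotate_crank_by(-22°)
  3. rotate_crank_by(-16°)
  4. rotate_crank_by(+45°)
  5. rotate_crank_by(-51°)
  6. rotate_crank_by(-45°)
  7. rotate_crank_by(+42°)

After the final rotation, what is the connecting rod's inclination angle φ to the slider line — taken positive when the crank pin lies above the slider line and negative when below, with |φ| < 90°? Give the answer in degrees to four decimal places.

-5.5457

set_geometry: r = 34 mm, L = 278 mm, e = 2 mm; θ ← 0°
rotate_crank_by(-22°): θ ← 0° -22° = -22°
rotate_crank_by(-16°): θ ← -22° -16° = -38°
rotate_crank_by(+45°): θ ← -38° +45° = 7°
rotate_crank_by(-51°): θ ← 7° -51° = -44°
rotate_crank_by(-45°): θ ← -44° -45° = -89°
rotate_crank_by(+42°): θ ← -89° +42° = -47°
crank pin P = (r cos θ, r sin θ) = (23.187944, -24.866026)
h = r sin θ − e = -24.866026 − 2 = -26.866026
sin φ = h / L = -26.866026 / 278 = -0.09664038
φ = arcsin(-0.09664038) = -5.545741°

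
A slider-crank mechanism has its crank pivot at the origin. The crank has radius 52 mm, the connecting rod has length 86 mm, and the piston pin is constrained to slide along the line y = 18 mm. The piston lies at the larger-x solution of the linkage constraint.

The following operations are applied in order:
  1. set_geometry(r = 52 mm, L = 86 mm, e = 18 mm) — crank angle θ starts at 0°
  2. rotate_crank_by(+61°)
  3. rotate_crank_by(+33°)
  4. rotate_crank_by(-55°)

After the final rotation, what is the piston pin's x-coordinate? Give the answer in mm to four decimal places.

set_geometry: r = 52 mm, L = 86 mm, e = 18 mm; θ ← 0°
rotate_crank_by(+61°): θ ← 0° +61° = 61°
rotate_crank_by(+33°): θ ← 61° +33° = 94°
rotate_crank_by(-55°): θ ← 94° -55° = 39°
crank pin P = (r cos θ, r sin θ) = (40.411590, 32.724660)
h = r sin θ − e = 32.724660 − 18 = 14.724660
x = r cos θ + √(L² − h²) = 40.411590 + √(7396.0 − 216.8156) = 40.411590 + 84.730068 = 125.141658

125.1417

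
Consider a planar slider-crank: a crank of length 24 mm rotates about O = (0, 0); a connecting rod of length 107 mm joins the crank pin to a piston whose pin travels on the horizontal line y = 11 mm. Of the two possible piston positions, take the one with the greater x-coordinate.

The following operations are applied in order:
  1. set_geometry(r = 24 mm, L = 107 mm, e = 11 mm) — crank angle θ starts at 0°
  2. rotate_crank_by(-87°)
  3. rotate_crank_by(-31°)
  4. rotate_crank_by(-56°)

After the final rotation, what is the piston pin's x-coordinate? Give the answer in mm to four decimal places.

82.2753

set_geometry: r = 24 mm, L = 107 mm, e = 11 mm; θ ← 0°
rotate_crank_by(-87°): θ ← 0° -87° = -87°
rotate_crank_by(-31°): θ ← -87° -31° = -118°
rotate_crank_by(-56°): θ ← -118° -56° = -174°
crank pin P = (r cos θ, r sin θ) = (-23.868525, -2.508683)
h = r sin θ − e = -2.508683 − 11 = -13.508683
x = r cos θ + √(L² − h²) = -23.868525 + √(11449.0 − 182.4845) = -23.868525 + 106.143843 = 82.275318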